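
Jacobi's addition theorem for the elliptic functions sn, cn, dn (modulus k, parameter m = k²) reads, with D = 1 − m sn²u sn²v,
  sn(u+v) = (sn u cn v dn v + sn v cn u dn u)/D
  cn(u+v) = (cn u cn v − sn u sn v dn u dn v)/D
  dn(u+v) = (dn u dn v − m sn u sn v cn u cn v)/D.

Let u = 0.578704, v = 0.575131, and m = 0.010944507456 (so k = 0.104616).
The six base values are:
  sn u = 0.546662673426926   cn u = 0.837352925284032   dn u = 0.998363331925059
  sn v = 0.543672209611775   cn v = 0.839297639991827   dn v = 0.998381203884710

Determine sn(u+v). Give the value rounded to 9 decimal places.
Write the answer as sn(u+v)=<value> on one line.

m = k² = 0.010944507456
D = 1 − m·sn²u·sn²v = 0.9990332607942868
sn(u+v) = (sn u·cn v·dn v + sn v·cn u·dn u)/D = 0.9125703967891122/0.9990332607942868 = 0.9134534680692895

sn(u+v)=0.913453468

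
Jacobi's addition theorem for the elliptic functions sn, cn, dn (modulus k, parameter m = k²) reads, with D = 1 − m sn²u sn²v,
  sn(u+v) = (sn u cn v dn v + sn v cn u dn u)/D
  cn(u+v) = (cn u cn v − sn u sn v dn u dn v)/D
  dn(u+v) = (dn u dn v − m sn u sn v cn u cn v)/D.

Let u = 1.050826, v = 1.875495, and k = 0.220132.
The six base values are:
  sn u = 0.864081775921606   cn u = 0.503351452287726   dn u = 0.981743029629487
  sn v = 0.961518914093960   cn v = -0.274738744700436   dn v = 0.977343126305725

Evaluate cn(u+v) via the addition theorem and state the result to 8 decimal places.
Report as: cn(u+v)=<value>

cn(u+v)=-0.96784643

m = k² = 0.048458097424
D = 1 − m·sn²u·sn²v = 0.9665503395596346
cn(u+v) = (cn u·cn v − sn u·sn v·dn u·dn v)/D = -0.9354722980319226/0.9665503395596346 = -0.9678464325594554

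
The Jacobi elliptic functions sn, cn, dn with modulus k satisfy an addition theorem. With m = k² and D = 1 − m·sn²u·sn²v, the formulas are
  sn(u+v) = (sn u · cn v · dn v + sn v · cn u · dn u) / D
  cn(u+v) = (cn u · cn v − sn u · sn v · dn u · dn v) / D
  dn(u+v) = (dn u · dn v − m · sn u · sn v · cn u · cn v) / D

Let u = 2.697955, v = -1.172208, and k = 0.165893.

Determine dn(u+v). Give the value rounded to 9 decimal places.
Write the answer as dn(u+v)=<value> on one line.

dn(u+v)=0.986186311

sn u = 0.4485570082889384, cn u = -0.8937542225438027, dn u = 0.9972275490776788
sn v = -0.9194204850898701, cn v = 0.3932759484091393, dn v = 0.9882995474455736
m = k² = 0.027520487449
D = 1 − m·sn²u·sn²v = 0.9953192034331525
dn(u+v) = (dn u·dn v − m·sn u·sn v·cn u·cn v)/D = 0.981570173532701/0.9953192034331525 = 0.9861863110316499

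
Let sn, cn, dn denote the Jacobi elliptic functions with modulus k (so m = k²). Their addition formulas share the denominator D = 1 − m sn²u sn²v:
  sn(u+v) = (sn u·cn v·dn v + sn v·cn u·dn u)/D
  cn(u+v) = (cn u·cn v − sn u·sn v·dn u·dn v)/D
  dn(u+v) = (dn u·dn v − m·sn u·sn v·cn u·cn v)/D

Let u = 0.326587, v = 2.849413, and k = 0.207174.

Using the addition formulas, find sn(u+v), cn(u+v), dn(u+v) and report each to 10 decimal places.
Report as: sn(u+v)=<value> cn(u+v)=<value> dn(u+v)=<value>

sn u = 0.3205813166143857, cn u = 0.9472209982035803, dn u = 0.9977920123164682
sn v = 0.320715267856605, cn v = -0.9471756526450973, dn v = 0.9977901647224039
m = k² = 0.042921066276
D = 1 − m·sn²u·sn²v = 0.9995462818115031
sn(u+v) = (sn u·cn v·dn v + sn v·cn u·dn u)/D = 0.0001416671342496635/0.9995462818115031 = 0.0001417314403820467
cn(u+v) = (cn u·cn v − sn u·sn v·dn u·dn v)/D = -0.9995462717721595/0.9995462818115031 = -0.9999999899560994
dn(u+v) = (dn u·dn v − m·sn u·sn v·cn u·cn v)/D = 0.9995462813806038/0.9995462818115031 = 0.9999999995689051

sn(u+v)=0.0001417314 cn(u+v)=-0.9999999900 dn(u+v)=0.9999999996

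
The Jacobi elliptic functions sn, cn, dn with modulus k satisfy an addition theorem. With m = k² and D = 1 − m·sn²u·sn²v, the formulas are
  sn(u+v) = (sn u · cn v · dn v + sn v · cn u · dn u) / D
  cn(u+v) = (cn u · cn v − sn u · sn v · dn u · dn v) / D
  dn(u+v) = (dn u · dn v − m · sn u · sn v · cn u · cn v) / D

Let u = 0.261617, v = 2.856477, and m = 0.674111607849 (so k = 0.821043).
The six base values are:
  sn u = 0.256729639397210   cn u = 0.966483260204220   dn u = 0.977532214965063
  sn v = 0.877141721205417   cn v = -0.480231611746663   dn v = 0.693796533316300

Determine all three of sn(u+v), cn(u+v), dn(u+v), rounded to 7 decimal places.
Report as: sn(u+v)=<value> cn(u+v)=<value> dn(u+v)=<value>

m = k² = 0.674111607849
D = 1 − m·sn²u·sn²v = 0.9658159618481212
sn(u+v) = (sn u·cn v·dn v + sn v·cn u·dn u)/D = 0.7431579291102808/0.9658159618481212 = 0.7694612208398619
cn(u+v) = (cn u·cn v − sn u·sn v·dn u·dn v)/D = -0.6168604092994868/0.9658159618481212 = -0.6386935334130363
dn(u+v) = (dn u·dn v − m·sn u·sn v·cn u·cn v)/D = 0.7486652216057043/0.9658159618481212 = 0.775163438149343

sn(u+v)=0.7694612 cn(u+v)=-0.6386935 dn(u+v)=0.7751634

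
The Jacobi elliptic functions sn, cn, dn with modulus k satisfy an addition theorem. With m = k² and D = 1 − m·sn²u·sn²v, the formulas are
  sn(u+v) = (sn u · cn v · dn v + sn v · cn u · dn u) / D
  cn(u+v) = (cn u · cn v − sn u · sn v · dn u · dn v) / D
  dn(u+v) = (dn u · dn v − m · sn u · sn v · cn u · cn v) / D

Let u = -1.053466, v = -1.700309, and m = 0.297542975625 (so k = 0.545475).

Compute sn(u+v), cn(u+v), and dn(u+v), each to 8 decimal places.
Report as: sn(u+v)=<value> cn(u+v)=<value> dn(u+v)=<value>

sn(u+v)=-0.61113799 cn(u+v)=-0.79152407 dn(u+v)=0.94279944

sn u = -0.8453584913383124, cn u = 0.534199420743052, dn u = 0.8873367861589513
sn v = -0.9999481826583004, cn v = 0.01017998027317639, dn v = 0.838145488175032
m = k² = 0.297542975625
D = 1 − m·sn²u·sn²v = 0.7873886076979514
sn(u+v) = (sn u·cn v·dn v + sn v·cn u·dn u)/D = -0.4812030910733137/0.7873886076979514 = -0.6111379900201795
cn(u+v) = (cn u·cn v − sn u·sn v·dn u·dn v)/D = -0.6232370373092461/0.7873886076979514 = -0.7915240723781526
dn(u+v) = (dn u·dn v − m·sn u·sn v·cn u·cn v)/D = 0.7423495368291543/0.7873886076979514 = 0.9427994380049825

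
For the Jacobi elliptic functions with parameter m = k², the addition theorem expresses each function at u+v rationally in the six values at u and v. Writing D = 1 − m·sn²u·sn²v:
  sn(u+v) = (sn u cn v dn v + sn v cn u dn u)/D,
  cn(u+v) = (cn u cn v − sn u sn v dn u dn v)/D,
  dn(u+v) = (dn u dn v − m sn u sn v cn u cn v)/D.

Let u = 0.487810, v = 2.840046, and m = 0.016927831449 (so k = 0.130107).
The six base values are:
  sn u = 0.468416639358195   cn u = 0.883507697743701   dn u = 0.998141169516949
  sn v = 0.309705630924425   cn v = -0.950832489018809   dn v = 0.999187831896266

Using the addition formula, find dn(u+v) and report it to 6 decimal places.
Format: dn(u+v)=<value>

m = k² = 0.016927831449
D = 1 − m·sn²u·sn²v = 0.9996437423842362
dn(u+v) = (dn u·dn v − m·sn u·sn v·cn u·cn v)/D = 0.9993935009499633/0.9996437423842362 = 0.9997496693835385

dn(u+v)=0.999750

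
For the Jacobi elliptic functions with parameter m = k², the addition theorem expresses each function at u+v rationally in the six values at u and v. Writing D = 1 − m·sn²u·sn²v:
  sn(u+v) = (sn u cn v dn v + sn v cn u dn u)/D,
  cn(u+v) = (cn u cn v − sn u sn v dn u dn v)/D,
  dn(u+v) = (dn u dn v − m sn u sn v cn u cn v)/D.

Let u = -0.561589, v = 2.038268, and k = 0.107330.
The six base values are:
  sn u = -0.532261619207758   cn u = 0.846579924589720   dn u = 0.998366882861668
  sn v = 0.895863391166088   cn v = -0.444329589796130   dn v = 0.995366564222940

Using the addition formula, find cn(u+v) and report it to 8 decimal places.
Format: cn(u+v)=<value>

m = k² = 0.0115197289
D = 1 − m·sn²u·sn²v = 0.997380754900927
cn(u+v) = (cn u·cn v − sn u·sn v·dn u·dn v)/D = 0.09768869311433096/0.997380754900927 = 0.09794523569289713

cn(u+v)=0.09794524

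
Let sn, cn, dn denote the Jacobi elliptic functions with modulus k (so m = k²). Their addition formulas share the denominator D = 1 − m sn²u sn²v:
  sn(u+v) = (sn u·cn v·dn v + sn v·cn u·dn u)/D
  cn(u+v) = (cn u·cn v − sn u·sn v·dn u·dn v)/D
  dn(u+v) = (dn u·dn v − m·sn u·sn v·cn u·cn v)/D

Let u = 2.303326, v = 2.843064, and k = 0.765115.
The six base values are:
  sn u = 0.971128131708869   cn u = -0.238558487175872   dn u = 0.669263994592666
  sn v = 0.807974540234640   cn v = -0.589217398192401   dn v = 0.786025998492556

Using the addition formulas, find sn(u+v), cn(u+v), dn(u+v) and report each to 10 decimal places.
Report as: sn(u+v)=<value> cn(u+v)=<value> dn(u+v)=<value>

m = k² = 0.585400963225
D = 1 − m·sn²u·sn²v = 0.6395858320308473
sn(u+v) = (sn u·cn v·dn v + sn v·cn u·dn u)/D = -0.5787685599042486/0.6395858320308473 = -0.9049114769576925
cn(u+v) = (cn u·cn v − sn u·sn v·dn u·dn v)/D = -0.2722076240683816/0.6395858320308473 = -0.4255998341990367
dn(u+v) = (dn u·dn v − m·sn u·sn v·cn u·cn v)/D = 0.4614937624612357/0.6395858320308473 = 0.7215509464865347

sn(u+v)=-0.9049114770 cn(u+v)=-0.4255998342 dn(u+v)=0.7215509465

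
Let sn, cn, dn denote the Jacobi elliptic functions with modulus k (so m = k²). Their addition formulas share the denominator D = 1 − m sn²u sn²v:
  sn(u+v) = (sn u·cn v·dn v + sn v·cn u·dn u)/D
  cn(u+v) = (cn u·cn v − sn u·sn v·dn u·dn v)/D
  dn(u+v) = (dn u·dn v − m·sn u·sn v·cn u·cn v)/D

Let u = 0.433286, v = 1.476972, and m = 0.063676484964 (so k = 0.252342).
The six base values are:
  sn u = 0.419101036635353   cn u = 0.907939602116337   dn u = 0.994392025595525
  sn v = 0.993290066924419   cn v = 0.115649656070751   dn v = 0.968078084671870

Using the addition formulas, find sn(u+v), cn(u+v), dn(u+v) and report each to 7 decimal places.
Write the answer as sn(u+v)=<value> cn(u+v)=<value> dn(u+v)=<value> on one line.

m = k² = 0.063676484964
D = 1 − m·sn²u·sn²v = 0.9889650914913402
sn(u+v) = (sn u·cn v·dn v + sn v·cn u·dn u)/D = 0.9437115219993203/0.9889650914913402 = 0.9542414895314673
cn(u+v) = (cn u·cn v − sn u·sn v·dn u·dn v)/D = -0.2957372405264534/0.9889650914913402 = -0.2990370874269054
dn(u+v) = (dn u·dn v − m·sn u·sn v·cn u·cn v)/D = 0.9598657301711132/0.9889650914913402 = 0.9705759469463722

sn(u+v)=0.9542415 cn(u+v)=-0.2990371 dn(u+v)=0.9705759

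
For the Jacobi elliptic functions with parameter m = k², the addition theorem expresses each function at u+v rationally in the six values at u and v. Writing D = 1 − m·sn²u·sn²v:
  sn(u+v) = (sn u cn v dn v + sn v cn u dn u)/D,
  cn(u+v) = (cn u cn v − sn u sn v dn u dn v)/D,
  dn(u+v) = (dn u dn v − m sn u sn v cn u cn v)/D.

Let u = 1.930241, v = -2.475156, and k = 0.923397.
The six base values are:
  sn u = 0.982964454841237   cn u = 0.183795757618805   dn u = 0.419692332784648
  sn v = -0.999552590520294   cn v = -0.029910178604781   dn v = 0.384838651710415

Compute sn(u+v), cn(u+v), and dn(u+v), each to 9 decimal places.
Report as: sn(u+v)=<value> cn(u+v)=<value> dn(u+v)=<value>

m = k² = 0.852662019609
D = 1 − m·sn²u·sn²v = 0.1768786933498692
sn(u+v) = (sn u·cn v·dn v + sn v·cn u·dn u)/D = -0.08841766172915544/0.1768786933498692 = -0.4998774021598166
cn(u+v) = (cn u·cn v − sn u·sn v·dn u·dn v)/D = 0.1531939595920991/0.1768786933498692 = 0.8660961741111393
dn(u+v) = (dn u·dn v − m·sn u·sn v·cn u·cn v)/D = 0.1569083518049999/0.1768786933498692 = 0.887095832931287

sn(u+v)=-0.499877402 cn(u+v)=0.866096174 dn(u+v)=0.887095833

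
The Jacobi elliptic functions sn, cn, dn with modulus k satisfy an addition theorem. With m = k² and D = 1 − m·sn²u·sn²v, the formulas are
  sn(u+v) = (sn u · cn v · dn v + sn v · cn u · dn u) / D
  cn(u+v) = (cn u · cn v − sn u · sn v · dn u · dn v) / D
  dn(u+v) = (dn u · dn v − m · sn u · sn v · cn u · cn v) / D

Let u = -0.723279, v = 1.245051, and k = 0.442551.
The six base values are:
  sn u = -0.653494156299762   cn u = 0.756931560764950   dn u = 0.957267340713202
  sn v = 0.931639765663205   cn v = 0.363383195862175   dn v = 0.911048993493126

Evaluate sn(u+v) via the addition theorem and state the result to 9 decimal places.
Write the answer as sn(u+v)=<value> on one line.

m = k² = 0.195851387601
D = 1 − m·sn²u·sn²v = 0.9274051011353851
sn(u+v) = (sn u·cn v·dn v + sn v·cn u·dn u)/D = 0.4587072962682652/0.9274051011353851 = 0.494613729972682

sn(u+v)=0.494613730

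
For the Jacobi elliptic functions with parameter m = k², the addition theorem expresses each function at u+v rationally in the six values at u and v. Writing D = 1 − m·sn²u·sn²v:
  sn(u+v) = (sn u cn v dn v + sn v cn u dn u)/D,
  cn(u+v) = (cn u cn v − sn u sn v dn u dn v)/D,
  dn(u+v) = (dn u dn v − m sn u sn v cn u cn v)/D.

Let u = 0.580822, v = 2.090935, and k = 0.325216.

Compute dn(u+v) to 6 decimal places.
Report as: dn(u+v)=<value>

sn u = 0.5460130802147658, cn u = 0.8377766505664763, dn u = 0.9841077773170221
sn v = 0.8996664171436561, cn v = -0.4365779860046737, dn v = 0.9562392395268872
m = k² = 0.105765446656
D = 1 − m·sn²u·sn²v = 0.9744781048574974
dn(u+v) = (dn u·dn v − m·sn u·sn v·cn u·cn v)/D = 0.9600453098542611/0.9744781048574974 = 0.9851892054513151

dn(u+v)=0.985189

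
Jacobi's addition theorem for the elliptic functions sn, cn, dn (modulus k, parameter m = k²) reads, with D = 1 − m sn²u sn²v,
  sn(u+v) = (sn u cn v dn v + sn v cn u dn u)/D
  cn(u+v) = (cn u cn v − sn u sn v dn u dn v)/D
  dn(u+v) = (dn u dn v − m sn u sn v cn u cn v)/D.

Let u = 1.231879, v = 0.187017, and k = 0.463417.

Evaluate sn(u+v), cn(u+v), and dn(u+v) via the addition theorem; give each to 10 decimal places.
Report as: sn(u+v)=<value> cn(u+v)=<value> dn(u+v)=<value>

sn u = 0.9255745377225536, cn u = 0.3785654172262454, dn u = 0.9033391664526898
sn v = 0.1857003860906488, cn v = 0.9826064149016044, dn v = 0.9962902396702021
m = k² = 0.214755315889
D = 1 − m·sn²u·sn²v = 0.9936555740356193
sn(u+v) = (sn u·cn v·dn v + sn v·cn u·dn u)/D = 0.9696060544584816/0.9936555740356193 = 0.9757969258105569
cn(u+v) = (cn u·cn v − sn u·sn v·dn u·dn v)/D = 0.2172912767911133/0.9936555740356193 = 0.218678667406463
dn(u+v) = (dn u·dn v − m·sn u·sn v·cn u·cn v)/D = 0.8862574216603357/0.9936555740356193 = 0.8919161174338325

sn(u+v)=0.9757969258 cn(u+v)=0.2186786674 dn(u+v)=0.8919161174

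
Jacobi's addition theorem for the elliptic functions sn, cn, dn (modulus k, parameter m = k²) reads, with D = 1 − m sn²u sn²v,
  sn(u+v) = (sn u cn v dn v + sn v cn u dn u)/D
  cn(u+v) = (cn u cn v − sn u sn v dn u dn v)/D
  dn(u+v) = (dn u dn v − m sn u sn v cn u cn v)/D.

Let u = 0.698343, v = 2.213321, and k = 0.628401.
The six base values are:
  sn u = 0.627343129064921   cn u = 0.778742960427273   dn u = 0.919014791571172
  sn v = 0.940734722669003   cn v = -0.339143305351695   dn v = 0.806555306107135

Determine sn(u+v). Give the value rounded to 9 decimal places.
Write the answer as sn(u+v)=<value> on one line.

sn(u+v)=0.581658865

m = k² = 0.394887816801
D = 1 − m·sn²u·sn²v = 0.8624633712370029
sn(u+v) = (sn u·cn v·dn v + sn v·cn u·dn u)/D = 0.5016594653631738/0.8624633712370029 = 0.5816588647047817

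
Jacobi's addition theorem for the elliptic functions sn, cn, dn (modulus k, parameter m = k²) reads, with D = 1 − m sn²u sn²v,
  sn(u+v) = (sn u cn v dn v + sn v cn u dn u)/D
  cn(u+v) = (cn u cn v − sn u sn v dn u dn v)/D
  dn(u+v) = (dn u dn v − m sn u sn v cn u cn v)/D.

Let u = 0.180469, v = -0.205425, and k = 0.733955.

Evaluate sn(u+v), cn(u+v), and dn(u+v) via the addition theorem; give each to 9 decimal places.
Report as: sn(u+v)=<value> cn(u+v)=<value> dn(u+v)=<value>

sn(u+v)=-0.024952015 cn(u+v)=0.999688650 dn(u+v)=0.999832291

sn u = 0.1789756228324425, cn u = 0.9838535086239919, dn u = 0.9913347247063348
sn v = -0.2032284780189976, cn v = 0.9791313424265826, dn v = 0.988812989427779
m = k² = 0.538689942025
D = 1 − m·sn²u·sn²v = 0.999287318047468
sn(u+v) = (sn u·cn v·dn v + sn v·cn u·dn u)/D = -0.02493423197636797/0.999287318047468 = -0.02495201482701449
cn(u+v) = (cn u·cn v − sn u·sn v·dn u·dn v)/D = 0.9989761899496154/0.999287318047468 = 0.9996886500086277
dn(u+v) = (dn u·dn v − m·sn u·sn v·cn u·cn v)/D = 0.999119728508706/0.999287318047468 = 0.9998322909380163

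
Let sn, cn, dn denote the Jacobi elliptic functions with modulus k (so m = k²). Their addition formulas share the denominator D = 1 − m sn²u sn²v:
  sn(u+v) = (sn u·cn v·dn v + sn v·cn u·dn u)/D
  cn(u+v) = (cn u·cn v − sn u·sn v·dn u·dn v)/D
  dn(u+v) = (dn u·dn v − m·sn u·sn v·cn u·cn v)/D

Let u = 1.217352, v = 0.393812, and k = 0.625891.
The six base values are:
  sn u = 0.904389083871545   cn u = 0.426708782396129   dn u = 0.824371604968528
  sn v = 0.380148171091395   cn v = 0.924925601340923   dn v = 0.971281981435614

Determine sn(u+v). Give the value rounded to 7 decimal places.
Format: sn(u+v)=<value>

m = k² = 0.391739543881
D = 1 − m·sn²u·sn²v = 0.9536964970423871
sn(u+v) = (sn u·cn v·dn v + sn v·cn u·dn u)/D = 0.9461936378198765/0.9536964970423871 = 0.9921328648623765

sn(u+v)=0.9921329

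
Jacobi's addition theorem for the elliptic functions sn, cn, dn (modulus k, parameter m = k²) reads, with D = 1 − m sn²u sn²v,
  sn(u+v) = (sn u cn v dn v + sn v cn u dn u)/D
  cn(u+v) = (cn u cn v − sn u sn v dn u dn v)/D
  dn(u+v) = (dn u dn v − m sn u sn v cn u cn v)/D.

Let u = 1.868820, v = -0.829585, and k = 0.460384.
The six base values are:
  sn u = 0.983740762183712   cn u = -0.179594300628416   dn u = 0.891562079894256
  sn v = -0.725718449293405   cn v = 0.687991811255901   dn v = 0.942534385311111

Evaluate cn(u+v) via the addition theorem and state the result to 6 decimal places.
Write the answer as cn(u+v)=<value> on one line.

cn(u+v)=0.534060

m = k² = 0.211953427456
D = 1 − m·sn²u·sn²v = 0.8919715596766245
cn(u+v) = (cn u·cn v − sn u·sn v·dn u·dn v)/D = 0.4763665070627903/0.8919715596766245 = 0.5340601972057184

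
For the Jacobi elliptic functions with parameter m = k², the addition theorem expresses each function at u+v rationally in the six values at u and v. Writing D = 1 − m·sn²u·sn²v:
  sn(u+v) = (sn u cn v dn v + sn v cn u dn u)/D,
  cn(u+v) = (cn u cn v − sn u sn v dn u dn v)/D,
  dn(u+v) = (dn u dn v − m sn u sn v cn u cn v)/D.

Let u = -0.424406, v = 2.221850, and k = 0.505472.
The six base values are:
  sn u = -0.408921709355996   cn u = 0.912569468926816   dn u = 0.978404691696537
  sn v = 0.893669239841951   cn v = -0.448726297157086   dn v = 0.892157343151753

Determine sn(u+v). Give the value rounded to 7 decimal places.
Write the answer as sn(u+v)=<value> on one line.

m = k² = 0.255501942784
D = 1 − m·sn²u·sn²v = 0.9658784963381365
sn(u+v) = (sn u·cn v·dn v + sn v·cn u·dn u)/D = 0.9616289802855254/0.9658784963381365 = 0.9956003616720715

sn(u+v)=0.9956004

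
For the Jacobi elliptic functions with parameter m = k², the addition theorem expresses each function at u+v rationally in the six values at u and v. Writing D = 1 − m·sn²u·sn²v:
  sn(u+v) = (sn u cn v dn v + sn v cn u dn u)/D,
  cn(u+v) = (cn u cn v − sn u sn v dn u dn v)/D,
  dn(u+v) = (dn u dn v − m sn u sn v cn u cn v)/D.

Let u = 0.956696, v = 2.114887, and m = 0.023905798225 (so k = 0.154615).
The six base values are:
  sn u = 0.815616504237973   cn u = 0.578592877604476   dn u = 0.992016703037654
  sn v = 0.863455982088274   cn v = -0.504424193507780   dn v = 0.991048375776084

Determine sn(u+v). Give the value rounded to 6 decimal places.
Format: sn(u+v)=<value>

sn(u+v)=0.088922

m = k² = 0.023905798225
D = 1 − m·sn²u·sn²v = 0.988143522937657
sn(u+v) = (sn u·cn v·dn v + sn v·cn u·dn u)/D = 0.08786726048463589/0.988143522937657 = 0.088921556884181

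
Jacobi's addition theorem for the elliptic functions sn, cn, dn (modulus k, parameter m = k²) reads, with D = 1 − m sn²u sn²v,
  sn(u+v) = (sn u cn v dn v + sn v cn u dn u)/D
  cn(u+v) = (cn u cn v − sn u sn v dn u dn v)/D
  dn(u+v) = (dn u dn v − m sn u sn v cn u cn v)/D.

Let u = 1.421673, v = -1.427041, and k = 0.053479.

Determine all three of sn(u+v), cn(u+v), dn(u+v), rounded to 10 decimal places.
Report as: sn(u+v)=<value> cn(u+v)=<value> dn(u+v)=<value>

sn(u+v)=-0.0053679741 cn(u+v)=0.9999855923 dn(u+v)=0.9999999588

sn u = 0.9887658685166371, cn u = 0.1494725970087501, dn u = 0.998600968815689
sn v = -0.9895529041861959, cn v = 0.1441702112666323, dn v = 0.9985987391705424
m = k² = 0.002860003441
D = 1 − m·sn²u·sn²v = 0.9972620121030208
sn(u+v) = (sn u·cn v·dn v + sn v·cn u·dn u)/D = -0.005353276697864493/0.9972620121030208 = -0.005367974146107833
cn(u+v) = (cn u·cn v − sn u·sn v·dn u·dn v)/D = 0.9972476438740588/0.9972620121030208 = 0.9999855923229928
dn(u+v) = (dn u·dn v − m·sn u·sn v·cn u·cn v)/D = 0.9972619710101317/0.9972620121030208 = 0.9999999587942902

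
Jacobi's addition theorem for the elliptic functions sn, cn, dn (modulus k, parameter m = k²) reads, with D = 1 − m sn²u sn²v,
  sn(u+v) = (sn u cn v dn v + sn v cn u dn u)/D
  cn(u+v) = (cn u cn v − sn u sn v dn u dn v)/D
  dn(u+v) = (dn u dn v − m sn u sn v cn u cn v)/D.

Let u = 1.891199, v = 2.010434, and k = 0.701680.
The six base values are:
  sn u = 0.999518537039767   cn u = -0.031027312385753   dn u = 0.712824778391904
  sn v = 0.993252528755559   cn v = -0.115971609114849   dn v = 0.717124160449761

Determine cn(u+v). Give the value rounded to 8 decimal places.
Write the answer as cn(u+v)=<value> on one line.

m = k² = 0.4923548224
D = 1 − m·sn²u·sn²v = 0.5147346737415874
cn(u+v) = (cn u·cn v − sn u·sn v·dn u·dn v)/D = -0.5038919295013441/0.5147346737415874 = -0.9789352752138733

cn(u+v)=-0.97893528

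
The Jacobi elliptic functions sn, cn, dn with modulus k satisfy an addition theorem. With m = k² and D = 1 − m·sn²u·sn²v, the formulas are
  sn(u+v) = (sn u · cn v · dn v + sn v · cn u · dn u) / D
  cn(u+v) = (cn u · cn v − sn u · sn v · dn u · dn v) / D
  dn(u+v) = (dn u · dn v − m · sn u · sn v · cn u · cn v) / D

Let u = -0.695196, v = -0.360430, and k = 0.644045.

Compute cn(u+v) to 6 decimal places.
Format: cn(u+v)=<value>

cn(u+v)=0.547907

sn u = -0.6243070953317287, cn u = 0.781179013234777, dn u = 0.9156037217460533
sn v = -0.3497306999167713, cn v = 0.9368502748762607, dn v = 0.9743027775819872
m = k² = 0.414793962025
D = 1 − m·sn²u·sn²v = 0.9802259111345872
cn(u+v) = (cn u·cn v − sn u·sn v·dn u·dn v)/D = 0.5370726365884189/0.9802259111345872 = 0.5479069982620339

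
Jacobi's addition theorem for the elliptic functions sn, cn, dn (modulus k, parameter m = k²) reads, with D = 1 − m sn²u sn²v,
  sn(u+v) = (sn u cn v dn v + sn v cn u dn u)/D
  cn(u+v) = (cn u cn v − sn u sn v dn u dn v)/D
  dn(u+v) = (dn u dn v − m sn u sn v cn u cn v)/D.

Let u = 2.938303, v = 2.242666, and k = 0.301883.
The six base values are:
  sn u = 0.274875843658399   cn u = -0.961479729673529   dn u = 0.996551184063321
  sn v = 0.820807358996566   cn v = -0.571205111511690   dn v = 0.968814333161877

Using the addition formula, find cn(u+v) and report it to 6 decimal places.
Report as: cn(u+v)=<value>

m = k² = 0.091133345689
D = 1 − m·sn²u·sn²v = 0.9953609083985132
cn(u+v) = (cn u·cn v − sn u·sn v·dn u·dn v)/D = 0.3313719906544647/0.9953609083985132 = 0.3329164204244528

cn(u+v)=0.332916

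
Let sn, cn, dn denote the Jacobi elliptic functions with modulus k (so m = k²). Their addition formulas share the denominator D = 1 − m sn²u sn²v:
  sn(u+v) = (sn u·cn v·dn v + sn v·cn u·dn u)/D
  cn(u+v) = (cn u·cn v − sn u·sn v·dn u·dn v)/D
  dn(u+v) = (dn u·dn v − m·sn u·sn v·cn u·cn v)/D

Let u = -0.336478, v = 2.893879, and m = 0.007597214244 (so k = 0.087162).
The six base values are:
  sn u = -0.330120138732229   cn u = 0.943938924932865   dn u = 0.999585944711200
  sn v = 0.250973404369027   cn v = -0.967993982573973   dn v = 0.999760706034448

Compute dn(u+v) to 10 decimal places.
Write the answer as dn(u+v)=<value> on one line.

dn(u+v)=0.9988237023

m = k² = 0.007597214244
D = 1 − m·sn²u·sn²v = 0.9999478500597397
dn(u+v) = (dn u·dn v − m·sn u·sn v·cn u·cn v)/D = 0.9987716137010068/0.9999478500597397 = 0.9988237022974122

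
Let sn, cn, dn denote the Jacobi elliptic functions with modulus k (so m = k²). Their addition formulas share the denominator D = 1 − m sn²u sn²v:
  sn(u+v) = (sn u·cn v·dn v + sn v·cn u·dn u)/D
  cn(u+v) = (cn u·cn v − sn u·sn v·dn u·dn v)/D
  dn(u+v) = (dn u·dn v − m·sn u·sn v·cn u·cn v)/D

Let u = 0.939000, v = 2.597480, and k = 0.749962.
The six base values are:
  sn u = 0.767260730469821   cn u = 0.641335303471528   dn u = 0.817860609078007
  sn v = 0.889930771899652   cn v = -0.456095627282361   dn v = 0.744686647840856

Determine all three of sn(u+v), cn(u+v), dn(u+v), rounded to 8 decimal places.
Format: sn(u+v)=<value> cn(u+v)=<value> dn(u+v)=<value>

m = k² = 0.562443001444
D = 1 − m·sn²u·sn²v = 0.7377733015395112
sn(u+v) = (sn u·cn v·dn v + sn v·cn u·dn u)/D = 0.2061902321834475/0.7377733015395112 = 0.2794764079334268
cn(u+v) = (cn u·cn v − sn u·sn v·dn u·dn v)/D = -0.7083749237632898/0.7377733015395112 = -0.9601525594449191
dn(u+v) = (dn u·dn v − m·sn u·sn v·cn u·cn v)/D = 0.7213858267669054/0.7377733015395112 = 0.9777879265373115

sn(u+v)=0.27947641 cn(u+v)=-0.96015256 dn(u+v)=0.97778793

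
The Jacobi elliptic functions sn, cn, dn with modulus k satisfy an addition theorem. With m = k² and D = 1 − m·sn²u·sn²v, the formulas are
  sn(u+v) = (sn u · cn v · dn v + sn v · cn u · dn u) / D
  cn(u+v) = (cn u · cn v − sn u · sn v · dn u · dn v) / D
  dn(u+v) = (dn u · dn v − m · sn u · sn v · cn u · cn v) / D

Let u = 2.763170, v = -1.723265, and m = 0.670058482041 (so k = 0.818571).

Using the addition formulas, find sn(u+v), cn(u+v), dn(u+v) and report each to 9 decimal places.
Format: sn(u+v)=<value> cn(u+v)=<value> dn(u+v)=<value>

sn u = 0.9032172999089413, cn u = -0.4291835378310793, dn u = 0.6733240612001393
sn v = -0.9838296224793455, cn v = 0.1791068785171261, dn v = 0.592820805602294
m = k² = 0.670058482041
D = 1 − m·sn²u·sn²v = 0.4709009359493357
sn(u+v) = (sn u·cn v·dn v + sn v·cn u·dn u)/D = 0.3802087564151298/0.4709009359493357 = 0.807407094336369
cn(u+v) = (cn u·cn v − sn u·sn v·dn u·dn v)/D = 0.2778290715947863/0.4709009359493357 = 0.5899947321928406
dn(u+v) = (dn u·dn v − m·sn u·sn v·cn u·cn v)/D = 0.3533905904598409/0.4709009359493357 = 0.7504563348284834

sn(u+v)=0.807407094 cn(u+v)=0.589994732 dn(u+v)=0.750456335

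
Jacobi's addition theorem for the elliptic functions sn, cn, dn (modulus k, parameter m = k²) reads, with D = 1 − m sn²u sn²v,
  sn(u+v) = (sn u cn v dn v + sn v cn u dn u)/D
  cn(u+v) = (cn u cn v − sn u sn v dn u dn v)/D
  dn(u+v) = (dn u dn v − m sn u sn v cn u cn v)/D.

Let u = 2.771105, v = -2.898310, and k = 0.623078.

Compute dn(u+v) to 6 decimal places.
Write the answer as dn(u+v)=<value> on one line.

dn(u+v)=0.996878

sn u = 0.6757047820285083, cn u = -0.7371723323238645, dn u = 0.9070528471050959
sn v = -0.5850905539353212, cn v = -0.8109679671205633, dn v = 0.9311810542084872
m = k² = 0.388226194084
D = 1 − m·sn²u·sn²v = 0.9393200809613824
dn(u+v) = (dn u·dn v − m·sn u·sn v·cn u·cn v)/D = 0.9363870956638353/0.9393200809613824 = 0.9968775443461772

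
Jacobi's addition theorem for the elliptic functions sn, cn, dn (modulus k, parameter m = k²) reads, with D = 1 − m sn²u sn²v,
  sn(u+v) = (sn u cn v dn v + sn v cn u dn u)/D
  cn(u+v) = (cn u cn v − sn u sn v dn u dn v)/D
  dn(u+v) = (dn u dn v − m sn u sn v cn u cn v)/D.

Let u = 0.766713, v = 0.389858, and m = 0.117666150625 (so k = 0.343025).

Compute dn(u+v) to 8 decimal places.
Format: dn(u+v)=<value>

dn(u+v)=0.95049772

sn u = 0.6881031527783877, cn u = 0.7256128796654886, dn u = 0.9717441695334218
sn v = 0.3790150112401879, cn v = 0.9253905236464226, dn v = 0.9915124696971311
m = k² = 0.117666150625
D = 1 − m·sn²u·sn²v = 0.9919966563836567
dn(u+v) = (dn u·dn v − m·sn u·sn v·cn u·cn v)/D = 0.9428905639380892/0.9919966563836567 = 0.9504977238284404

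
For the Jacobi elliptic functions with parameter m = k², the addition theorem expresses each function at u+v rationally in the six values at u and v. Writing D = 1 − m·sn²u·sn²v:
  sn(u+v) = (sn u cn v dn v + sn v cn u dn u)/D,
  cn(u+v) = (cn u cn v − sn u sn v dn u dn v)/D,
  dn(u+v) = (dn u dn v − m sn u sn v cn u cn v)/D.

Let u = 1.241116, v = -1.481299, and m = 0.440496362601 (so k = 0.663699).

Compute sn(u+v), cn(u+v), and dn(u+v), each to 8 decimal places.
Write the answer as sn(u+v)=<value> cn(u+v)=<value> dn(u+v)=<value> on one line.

sn(u+v)=-0.23690475 cn(u+v)=0.97153288 dn(u+v)=0.98756146

sn u = 0.9078371904704472, cn u = 0.4193228298086392, dn u = 0.7980957544746262
sn v = -0.9700710290901008, cn v = 0.2428213304470446, dn v = 0.7651642120342862
m = k² = 0.440496362601
D = 1 − m·sn²u·sn²v = 0.6583626565761296
sn(u+v) = (sn u·cn v·dn v + sn v·cn u·dn u)/D = -0.1559692390982442/0.6583626565761296 = -0.2369047477713505
cn(u+v) = (cn u·cn v − sn u·sn v·dn u·dn v)/D = 0.6396209690348601/0.6583626565761296 = 0.9715328818333391
dn(u+v) = (dn u·dn v − m·sn u·sn v·cn u·cn v)/D = 0.6501735885879191/0.6583626565761296 = 0.9875614634177485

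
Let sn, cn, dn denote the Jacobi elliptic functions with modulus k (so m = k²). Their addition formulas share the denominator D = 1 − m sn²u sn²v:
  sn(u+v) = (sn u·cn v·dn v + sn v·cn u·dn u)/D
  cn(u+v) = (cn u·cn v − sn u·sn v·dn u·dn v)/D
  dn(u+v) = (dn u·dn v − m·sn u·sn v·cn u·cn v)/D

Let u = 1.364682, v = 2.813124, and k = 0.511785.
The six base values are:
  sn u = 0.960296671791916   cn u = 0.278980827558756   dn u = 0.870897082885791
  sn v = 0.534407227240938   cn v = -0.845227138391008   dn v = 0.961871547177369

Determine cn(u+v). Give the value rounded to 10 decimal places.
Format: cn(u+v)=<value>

cn(u+v)=-0.7150193143

m = k² = 0.261923886225
D = 1 − m·sn²u·sn²v = 0.9310188232242468
cn(u+v) = (cn u·cn v − sn u·sn v·dn u·dn v)/D = -0.6656964405755758/0.9310188232242468 = -0.7150193142928917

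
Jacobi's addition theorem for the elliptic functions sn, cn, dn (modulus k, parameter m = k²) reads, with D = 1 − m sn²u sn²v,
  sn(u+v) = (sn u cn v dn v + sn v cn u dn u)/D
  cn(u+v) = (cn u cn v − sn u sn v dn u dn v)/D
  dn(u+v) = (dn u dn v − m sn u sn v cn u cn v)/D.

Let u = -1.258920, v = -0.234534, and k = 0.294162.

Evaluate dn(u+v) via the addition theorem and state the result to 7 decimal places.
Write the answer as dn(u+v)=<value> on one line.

dn(u+v)=0.9562824

sn u = -0.9451300078314728, cn u = 0.3266944570948215, dn u = 0.9605748998358526
sn v = -0.232210825164554, cn v = 0.9726654782999122, dn v = 0.9976643081114498
m = k² = 0.086531282244
D = 1 − m·sn²u·sn²v = 0.9958320627950688
dn(u+v) = (dn u·dn v − m·sn u·sn v·cn u·cn v)/D = 0.952296638183432/0.9958320627950688 = 0.9562823630226938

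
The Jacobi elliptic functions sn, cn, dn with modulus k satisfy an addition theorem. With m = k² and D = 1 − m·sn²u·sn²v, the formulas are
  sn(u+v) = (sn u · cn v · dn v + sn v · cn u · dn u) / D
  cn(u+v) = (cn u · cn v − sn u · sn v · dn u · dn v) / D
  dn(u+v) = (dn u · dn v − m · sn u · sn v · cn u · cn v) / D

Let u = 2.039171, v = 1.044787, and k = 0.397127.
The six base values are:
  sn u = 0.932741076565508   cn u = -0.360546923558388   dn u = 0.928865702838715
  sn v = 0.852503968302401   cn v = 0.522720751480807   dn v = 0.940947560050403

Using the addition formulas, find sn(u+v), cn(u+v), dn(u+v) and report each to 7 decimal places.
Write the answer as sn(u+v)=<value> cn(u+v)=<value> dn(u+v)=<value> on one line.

m = k² = 0.157709854129
D = 1 − m·sn²u·sn²v = 0.9002819322971528
sn(u+v) = (sn u·cn v·dn v + sn v·cn u·dn u)/D = 0.173268025835952/0.9002819322971528 = 0.1924597391328764
cn(u+v) = (cn u·cn v − sn u·sn v·dn u·dn v)/D = -0.8834510449615231/0.9002819322971528 = -0.9813048704724262
dn(u+v) = (dn u·dn v − m·sn u·sn v·cn u·cn v)/D = 0.8976484960928593/0.9002819322971528 = 0.9970748760917881

sn(u+v)=0.1924597 cn(u+v)=-0.9813049 dn(u+v)=0.9970749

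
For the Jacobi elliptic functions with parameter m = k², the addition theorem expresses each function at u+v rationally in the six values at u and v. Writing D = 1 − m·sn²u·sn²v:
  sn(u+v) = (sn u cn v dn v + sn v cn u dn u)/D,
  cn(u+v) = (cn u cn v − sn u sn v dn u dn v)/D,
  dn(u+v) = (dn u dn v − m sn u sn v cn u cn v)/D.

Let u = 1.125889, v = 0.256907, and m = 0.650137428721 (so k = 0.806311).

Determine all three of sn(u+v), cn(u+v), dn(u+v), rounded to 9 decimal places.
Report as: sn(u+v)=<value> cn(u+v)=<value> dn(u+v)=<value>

sn(u+v)=0.926775128 cn(u+v)=0.375616643 dn(u+v)=0.664521686

sn u = 0.8450883478110639, cn u = 0.5346266775928473, dn u = 0.7319074714697981
sn v = 0.2523397216065179, cn v = 0.9676387057675737, dn v = 0.9790823669972012
m = k² = 0.650137428721
D = 1 − m·sn²u·sn²v = 0.970434812626085
sn(u+v) = (sn u·cn v·dn v + sn v·cn u·dn u)/D = 0.8993748474392729/0.970434812626085 = 0.9267751277445237
cn(u+v) = (cn u·cn v − sn u·sn v·dn u·dn v)/D = 0.3645114666923516/0.970434812626085 = 0.3756166431271673
dn(u+v) = (dn u·dn v − m·sn u·sn v·cn u·cn v)/D = 0.6448749780769803/0.970434812626085 = 0.6645216862448389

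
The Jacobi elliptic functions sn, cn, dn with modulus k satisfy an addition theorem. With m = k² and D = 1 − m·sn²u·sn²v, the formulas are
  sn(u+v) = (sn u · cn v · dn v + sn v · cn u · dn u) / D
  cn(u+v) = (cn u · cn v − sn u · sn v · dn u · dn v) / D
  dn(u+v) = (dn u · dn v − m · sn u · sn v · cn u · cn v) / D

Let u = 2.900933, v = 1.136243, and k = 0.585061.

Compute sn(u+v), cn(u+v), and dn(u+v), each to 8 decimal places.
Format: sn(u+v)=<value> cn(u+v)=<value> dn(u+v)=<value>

sn(u+v)=-0.52175605 cn(u+v)=-0.85309473 dn(u+v)=0.95226933

sn u = 0.5377680552967656, cn u = -0.8430928292319505, dn u = 0.9492153484598127
sn v = 0.878081602798619, cn v = 0.4785109181895521, dn v = 0.857951135419995
m = k² = 0.342296373721
D = 1 − m·sn²u·sn²v = 0.9236758360973264
sn(u+v) = (sn u·cn v·dn v + sn v·cn u·dn u)/D = -0.4819334548542723/0.9236758360973264 = -0.5217560490599341
cn(u+v) = (cn u·cn v − sn u·sn v·dn u·dn v)/D = -0.7879829917468524/0.9236758360973264 = -0.8530947340532396
dn(u+v) = (dn u·dn v − m·sn u·sn v·cn u·cn v)/D = 0.8795881673227523/0.9236758360973264 = 0.9522693275588421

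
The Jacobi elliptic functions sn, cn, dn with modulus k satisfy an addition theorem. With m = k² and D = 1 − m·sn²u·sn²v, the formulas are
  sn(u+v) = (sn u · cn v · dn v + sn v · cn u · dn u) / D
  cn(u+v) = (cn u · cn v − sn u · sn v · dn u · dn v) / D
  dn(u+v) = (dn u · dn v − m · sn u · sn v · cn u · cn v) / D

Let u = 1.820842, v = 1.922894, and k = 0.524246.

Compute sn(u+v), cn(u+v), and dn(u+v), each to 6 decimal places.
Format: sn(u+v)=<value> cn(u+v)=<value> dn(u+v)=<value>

sn(u+v)=-0.336305 cn(u+v)=-0.941753 dn(u+v)=0.984335

sn u = 0.9946551617829931, cn u = -0.1032526471256196, dn u = 0.8532855122121733
sn v = 0.9818710859810318, cn v = -0.1895499156275971, dn v = 0.8573451372749784
m = k² = 0.274833868516
D = 1 − m·sn²u·sn²v = 0.7378654445898151
sn(u+v) = (sn u·cn v·dn v + sn v·cn u·dn u)/D = -0.2481478686560413/0.7378654445898151 = -0.3363050410823732
cn(u+v) = (cn u·cn v − sn u·sn v·dn u·dn v)/D = -0.6948870768701844/0.7378654445898151 = -0.941753109547605
dn(u+v) = (dn u·dn v − m·sn u·sn v·cn u·cn v)/D = 0.7263070073743676/0.7378654445898151 = 0.9843353048984792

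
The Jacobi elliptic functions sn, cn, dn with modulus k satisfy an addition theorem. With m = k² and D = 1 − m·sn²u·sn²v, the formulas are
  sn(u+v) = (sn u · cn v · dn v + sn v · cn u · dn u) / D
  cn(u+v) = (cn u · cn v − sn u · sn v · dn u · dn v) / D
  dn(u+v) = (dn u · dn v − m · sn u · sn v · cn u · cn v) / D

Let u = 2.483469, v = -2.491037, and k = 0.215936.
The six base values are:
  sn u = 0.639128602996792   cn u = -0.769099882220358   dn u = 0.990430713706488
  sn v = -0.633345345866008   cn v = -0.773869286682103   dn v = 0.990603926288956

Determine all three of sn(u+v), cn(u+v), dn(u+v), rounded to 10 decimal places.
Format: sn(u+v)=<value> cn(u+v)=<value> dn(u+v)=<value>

m = k² = 0.046628356096
D = 1 − m·sn²u·sn²v = 0.9923597463068923
sn(u+v) = (sn u·cn v·dn v + sn v·cn u·dn u)/D = -0.00751010352714066/0.9923597463068923 = -0.007567924389405979
cn(u+v) = (cn u·cn v − sn u·sn v·dn u·dn v)/D = 0.9923313279521569/0.9923597463068923 = 0.9999713628501749
dn(u+v) = (dn u·dn v − m·sn u·sn v·cn u·cn v)/D = 0.9923584212238169/0.9923597463068923 = 0.9999986647150085

sn(u+v)=-0.0075679244 cn(u+v)=0.9999713629 dn(u+v)=0.9999986647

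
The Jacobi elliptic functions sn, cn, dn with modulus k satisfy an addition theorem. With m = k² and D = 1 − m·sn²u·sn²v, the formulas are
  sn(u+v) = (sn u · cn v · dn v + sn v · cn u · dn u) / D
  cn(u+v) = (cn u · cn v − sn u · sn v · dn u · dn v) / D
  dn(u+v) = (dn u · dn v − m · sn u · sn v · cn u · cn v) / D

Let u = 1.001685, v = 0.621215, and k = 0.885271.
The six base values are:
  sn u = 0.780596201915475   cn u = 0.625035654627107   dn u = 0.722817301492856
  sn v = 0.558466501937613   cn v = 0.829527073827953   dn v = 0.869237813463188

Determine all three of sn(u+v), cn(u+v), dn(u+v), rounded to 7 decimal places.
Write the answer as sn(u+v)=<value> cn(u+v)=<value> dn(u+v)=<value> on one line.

sn(u+v)=0.9578145 cn(u+v)=0.2873871 dn(u+v)=0.5301155

m = k² = 0.783704743441
D = 1 − m·sn²u·sn²v = 0.8510640295321891
sn(u+v) = (sn u·cn v·dn v + sn v·cn u·dn u)/D = 0.8151614829070868/0.8510640295321891 = 0.9578145176164511
cn(u+v) = (cn u·cn v − sn u·sn v·dn u·dn v)/D = 0.2445848301679523/0.8510640295321891 = 0.2873871079974971
dn(u+v) = (dn u·dn v − m·sn u·sn v·cn u·cn v)/D = 0.4511622703584314/0.8510640295321891 = 0.5301155432528682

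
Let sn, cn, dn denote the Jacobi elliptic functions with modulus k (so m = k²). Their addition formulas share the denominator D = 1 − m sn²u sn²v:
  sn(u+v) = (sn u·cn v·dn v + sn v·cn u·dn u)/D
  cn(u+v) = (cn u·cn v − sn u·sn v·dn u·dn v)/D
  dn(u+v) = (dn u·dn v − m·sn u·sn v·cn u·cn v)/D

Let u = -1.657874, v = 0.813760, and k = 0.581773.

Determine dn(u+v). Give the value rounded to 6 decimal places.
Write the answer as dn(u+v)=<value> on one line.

dn(u+v)=0.905981

sn u = -0.9979233386504143, cn u = 0.0644128106575899, dn u = 0.8142140073244032
sn v = 0.7084436747732994, cn v = 0.7057673552054555, dn v = 0.911114467680446
m = k² = 0.338459823529
D = 1 − m·sn²u·sn²v = 0.8308343673460859
dn(u+v) = (dn u·dn v − m·sn u·sn v·cn u·cn v)/D = 0.7527200214089062/0.8308343673460859 = 0.9059808440679958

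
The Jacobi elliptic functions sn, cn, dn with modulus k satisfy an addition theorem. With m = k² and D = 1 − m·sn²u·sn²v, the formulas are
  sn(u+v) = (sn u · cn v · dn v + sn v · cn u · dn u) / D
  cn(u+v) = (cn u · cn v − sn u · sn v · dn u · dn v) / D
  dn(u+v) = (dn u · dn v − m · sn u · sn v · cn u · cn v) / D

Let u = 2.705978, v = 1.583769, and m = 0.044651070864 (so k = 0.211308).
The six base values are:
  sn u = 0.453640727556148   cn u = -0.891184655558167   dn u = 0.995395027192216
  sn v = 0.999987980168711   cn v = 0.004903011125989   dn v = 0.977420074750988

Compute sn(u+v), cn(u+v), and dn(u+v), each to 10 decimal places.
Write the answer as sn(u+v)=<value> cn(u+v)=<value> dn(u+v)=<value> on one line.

sn(u+v)=-0.8931024172 cn(u+v)=-0.4498533898 dn(u+v)=0.9820309976

m = k² = 0.044651070864
D = 1 − m·sn²u·sn²v = 0.9908114810518709
sn(u+v) = (sn u·cn v·dn v + sn v·cn u·dn u)/D = -0.884896128751655/0.9908114810518709 = -0.8931024172350391
cn(u+v) = (cn u·cn v − sn u·sn v·dn u·dn v)/D = -0.445719903419778/0.9908114810518709 = -0.4498533898159823
dn(u+v) = (dn u·dn v − m·sn u·sn v·cn u·cn v)/D = 0.9730075871844821/0.9908114810518709 = 0.9820309976137057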